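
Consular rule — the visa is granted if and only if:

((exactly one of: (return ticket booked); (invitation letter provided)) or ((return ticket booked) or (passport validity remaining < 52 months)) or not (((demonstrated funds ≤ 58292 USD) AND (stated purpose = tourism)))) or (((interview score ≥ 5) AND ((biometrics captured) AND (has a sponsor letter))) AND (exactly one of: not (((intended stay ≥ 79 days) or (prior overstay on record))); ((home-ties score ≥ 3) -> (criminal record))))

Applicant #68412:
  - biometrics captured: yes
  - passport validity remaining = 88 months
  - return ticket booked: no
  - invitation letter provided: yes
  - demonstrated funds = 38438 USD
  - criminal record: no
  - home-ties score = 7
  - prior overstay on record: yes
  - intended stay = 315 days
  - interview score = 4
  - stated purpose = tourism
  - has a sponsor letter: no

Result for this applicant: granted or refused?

Atomic conditions:
  return ticket booked: no → false
  invitation letter provided: yes → true
  passport validity remaining < 52 months: 88 < 52 is false
  demonstrated funds ≤ 58292 USD: 38438 ≤ 58292 is true
  stated purpose = tourism: tourism == tourism is true
  interview score ≥ 5: 4 ≥ 5 is false
  biometrics captured: yes → true
  has a sponsor letter: no → false
  intended stay ≥ 79 days: 315 ≥ 79 is true
  prior overstay on record: yes → true
  home-ties score ≥ 3: 7 ≥ 3 is true
  criminal record: no → false
Combine:
[1.1] exactly-one(false, true) = true
[1.2] false OR false = false
[1.3.1] true AND true = true
[1.3] NOT true = false
[1] true OR false OR false = true
[2.1.2] true AND false = false
[2.1] false AND false = false
[2.2.1.1] true OR true = true
[2.2.1] NOT true = false
[2.2.2] true → false = false
[2.2] exactly-one(false, false) = false
[2] false AND false = false
[root] true OR false = true
Overall: true → granted

Granted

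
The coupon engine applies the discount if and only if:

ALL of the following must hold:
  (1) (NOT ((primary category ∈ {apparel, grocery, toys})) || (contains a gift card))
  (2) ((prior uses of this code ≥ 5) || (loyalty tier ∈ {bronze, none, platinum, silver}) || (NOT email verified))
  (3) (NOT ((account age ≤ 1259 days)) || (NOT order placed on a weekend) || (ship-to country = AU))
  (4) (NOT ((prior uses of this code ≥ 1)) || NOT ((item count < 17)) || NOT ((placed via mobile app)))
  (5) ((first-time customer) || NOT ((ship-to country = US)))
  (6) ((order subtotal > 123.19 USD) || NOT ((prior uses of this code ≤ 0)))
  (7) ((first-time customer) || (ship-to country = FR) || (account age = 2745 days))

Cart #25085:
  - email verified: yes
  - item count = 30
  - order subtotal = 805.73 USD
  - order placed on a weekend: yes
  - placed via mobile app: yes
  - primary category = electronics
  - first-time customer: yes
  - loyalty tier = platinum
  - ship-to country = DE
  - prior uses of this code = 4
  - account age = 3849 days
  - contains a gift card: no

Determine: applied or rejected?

Atomic conditions:
  primary category ∈ {apparel, grocery, toys}: electronics is not in the set → false
  contains a gift card: no → false
  prior uses of this code ≥ 5: 4 ≥ 5 is false
  loyalty tier ∈ {bronze, none, platinum, silver}: platinum is in the set → true
  NOT email verified: yes → false
  account age ≤ 1259 days: 3849 ≤ 1259 is false
  NOT order placed on a weekend: yes → false
  ship-to country = AU: DE == AU is false
  prior uses of this code ≥ 1: 4 ≥ 1 is true
  item count < 17: 30 < 17 is false
  placed via mobile app: yes → true
  first-time customer: yes → true
  ship-to country = US: DE == US is false
  order subtotal > 123.19 USD: 805.73 > 123.19 is true
  prior uses of this code ≤ 0: 4 ≤ 0 is false
  ship-to country = FR: DE == FR is false
  account age = 2745 days: 3849 == 2745 is false
Combine:
[1.1] NOT false = true
[1] true OR false = true
[2] false OR true OR false = true
[3.1] NOT false = true
[3] true OR false OR false = true
[4.1] NOT true = false
[4.2] NOT false = true
[4.3] NOT true = false
[4] false OR true OR false = true
[5.2] NOT false = true
[5] true OR true = true
[6.2] NOT false = true
[6] true OR true = true
[7] true OR false OR false = true
[root] true AND true AND true AND true AND true AND true AND true = true
Overall: true → applied

Applied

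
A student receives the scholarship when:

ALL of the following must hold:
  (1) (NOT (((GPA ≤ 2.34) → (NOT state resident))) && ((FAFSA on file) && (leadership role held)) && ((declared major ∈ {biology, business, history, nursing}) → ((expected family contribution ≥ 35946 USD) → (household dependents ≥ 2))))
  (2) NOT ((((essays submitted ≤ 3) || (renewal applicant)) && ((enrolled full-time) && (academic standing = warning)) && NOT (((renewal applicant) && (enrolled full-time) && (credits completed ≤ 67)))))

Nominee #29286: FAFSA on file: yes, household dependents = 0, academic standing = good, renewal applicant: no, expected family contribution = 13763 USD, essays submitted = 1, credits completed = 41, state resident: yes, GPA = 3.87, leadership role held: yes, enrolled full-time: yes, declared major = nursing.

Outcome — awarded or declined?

Declined

Atomic conditions:
  GPA ≤ 2.34: 3.87 ≤ 2.34 is false
  NOT state resident: yes → false
  FAFSA on file: yes → true
  leadership role held: yes → true
  declared major ∈ {biology, business, history, nursing}: nursing is in the set → true
  expected family contribution ≥ 35946 USD: 13763 ≥ 35946 is false
  household dependents ≥ 2: 0 ≥ 2 is false
  essays submitted ≤ 3: 1 ≤ 3 is true
  renewal applicant: no → false
  enrolled full-time: yes → true
  academic standing = warning: good == warning is false
  credits completed ≤ 67: 41 ≤ 67 is true
Combine:
[1.1.1] false → false (antecedent false ⇒ implication holds) = true
[1.1] NOT true = false
[1.2] true AND true = true
[1.3.2] false → false (antecedent false ⇒ implication holds) = true
[1.3] true → true = true
[1] false AND true AND true = false
[2.1.1] true OR false = true
[2.1.2] true AND false = false
[2.1.3.1] false AND true AND true = false
[2.1.3] NOT false = true
[2.1] true AND false AND true = false
[2] NOT false = true
[root] false AND true = false
Overall: false → declined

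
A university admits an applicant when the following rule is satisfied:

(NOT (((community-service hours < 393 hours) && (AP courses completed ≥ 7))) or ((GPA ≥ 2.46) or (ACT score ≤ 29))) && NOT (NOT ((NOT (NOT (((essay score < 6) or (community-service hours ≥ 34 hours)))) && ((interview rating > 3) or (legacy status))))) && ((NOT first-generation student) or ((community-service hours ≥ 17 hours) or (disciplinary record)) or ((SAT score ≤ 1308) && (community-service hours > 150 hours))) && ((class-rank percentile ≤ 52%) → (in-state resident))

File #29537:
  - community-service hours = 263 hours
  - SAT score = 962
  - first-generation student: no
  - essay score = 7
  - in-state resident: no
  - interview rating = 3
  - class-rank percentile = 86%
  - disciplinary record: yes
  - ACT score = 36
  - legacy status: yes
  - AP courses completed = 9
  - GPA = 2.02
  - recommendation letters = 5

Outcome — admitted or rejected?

Rejected

Atomic conditions:
  community-service hours < 393 hours: 263 < 393 is true
  AP courses completed ≥ 7: 9 ≥ 7 is true
  GPA ≥ 2.46: 2.02 ≥ 2.46 is false
  ACT score ≤ 29: 36 ≤ 29 is false
  essay score < 6: 7 < 6 is false
  community-service hours ≥ 34 hours: 263 ≥ 34 is true
  interview rating > 3: 3 > 3 is false
  legacy status: yes → true
  NOT first-generation student: no → true
  community-service hours ≥ 17 hours: 263 ≥ 17 is true
  disciplinary record: yes → true
  SAT score ≤ 1308: 962 ≤ 1308 is true
  community-service hours > 150 hours: 263 > 150 is true
  class-rank percentile ≤ 52%: 86 ≤ 52 is false
  in-state resident: no → false
Combine:
[1.1.1] true AND true = true
[1.1] NOT true = false
[1.2] false OR false = false
[1] false OR false = false
[2.1.1.1.1.1] false OR true = true
[2.1.1.1.1] NOT true = false
[2.1.1.1] NOT false = true
[2.1.1.2] false OR true = true
[2.1.1] true AND true = true
[2.1] NOT true = false
[2] NOT false = true
[3.2] true OR true = true
[3.3] true AND true = true
[3] true OR true OR true = true
[4] false → false (antecedent false ⇒ implication holds) = true
[root] false AND true AND true AND true = false
Overall: false → rejected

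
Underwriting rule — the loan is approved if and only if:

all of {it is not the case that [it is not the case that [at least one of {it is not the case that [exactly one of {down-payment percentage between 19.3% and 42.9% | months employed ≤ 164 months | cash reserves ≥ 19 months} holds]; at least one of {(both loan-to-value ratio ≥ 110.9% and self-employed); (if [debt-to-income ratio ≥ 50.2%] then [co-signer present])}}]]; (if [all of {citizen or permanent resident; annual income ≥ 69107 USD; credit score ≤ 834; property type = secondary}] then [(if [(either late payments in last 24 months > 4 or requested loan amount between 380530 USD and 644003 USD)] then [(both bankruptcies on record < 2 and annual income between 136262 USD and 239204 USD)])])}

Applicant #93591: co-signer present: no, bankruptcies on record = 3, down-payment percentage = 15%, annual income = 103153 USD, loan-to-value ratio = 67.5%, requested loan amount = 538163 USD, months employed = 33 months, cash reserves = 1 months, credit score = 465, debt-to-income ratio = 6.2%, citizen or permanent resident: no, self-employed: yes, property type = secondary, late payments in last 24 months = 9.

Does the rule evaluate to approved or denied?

Approved

Atomic conditions:
  down-payment percentage between 19.3% and 42.9%: 15 in [19.3, 42.9] is false
  months employed ≤ 164 months: 33 ≤ 164 is true
  cash reserves ≥ 19 months: 1 ≥ 19 is false
  loan-to-value ratio ≥ 110.9%: 67.5 ≥ 110.9 is false
  self-employed: yes → true
  debt-to-income ratio ≥ 50.2%: 6.2 ≥ 50.2 is false
  co-signer present: no → false
  citizen or permanent resident: no → false
  annual income ≥ 69107 USD: 103153 ≥ 69107 is true
  credit score ≤ 834: 465 ≤ 834 is true
  property type = secondary: secondary == secondary is true
  late payments in last 24 months > 4: 9 > 4 is true
  requested loan amount between 380530 USD and 644003 USD: 538163 in [380530, 644003] is true
  bankruptcies on record < 2: 3 < 2 is false
  annual income between 136262 USD and 239204 USD: 103153 in [136262, 239204] is false
Combine:
[1.1.1.1.1] exactly-one(false, true, false) = true
[1.1.1.1] NOT true = false
[1.1.1.2.1] false AND true = false
[1.1.1.2.2] false → false (antecedent false ⇒ implication holds) = true
[1.1.1.2] false OR true = true
[1.1.1] false OR true = true
[1.1] NOT true = false
[1] NOT false = true
[2.1] false AND true AND true AND true = false
[2.2.1] true OR true = true
[2.2.2] false AND false = false
[2.2] true → false = false
[2] false → false (antecedent false ⇒ implication holds) = true
[root] true AND true = true
Overall: true → approved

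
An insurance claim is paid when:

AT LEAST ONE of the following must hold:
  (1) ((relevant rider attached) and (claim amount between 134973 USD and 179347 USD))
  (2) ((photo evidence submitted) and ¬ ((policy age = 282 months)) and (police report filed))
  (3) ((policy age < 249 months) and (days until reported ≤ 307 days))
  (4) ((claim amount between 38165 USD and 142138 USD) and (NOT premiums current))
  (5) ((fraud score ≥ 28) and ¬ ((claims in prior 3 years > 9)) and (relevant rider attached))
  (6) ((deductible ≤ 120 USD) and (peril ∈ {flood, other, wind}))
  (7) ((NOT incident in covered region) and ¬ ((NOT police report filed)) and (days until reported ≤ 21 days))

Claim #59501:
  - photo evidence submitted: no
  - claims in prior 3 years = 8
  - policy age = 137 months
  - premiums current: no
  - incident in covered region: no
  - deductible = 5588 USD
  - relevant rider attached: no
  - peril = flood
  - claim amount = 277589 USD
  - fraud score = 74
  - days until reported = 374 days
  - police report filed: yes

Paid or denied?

Denied

Atomic conditions:
  relevant rider attached: no → false
  claim amount between 134973 USD and 179347 USD: 277589 in [134973, 179347] is false
  photo evidence submitted: no → false
  policy age = 282 months: 137 == 282 is false
  police report filed: yes → true
  policy age < 249 months: 137 < 249 is true
  days until reported ≤ 307 days: 374 ≤ 307 is false
  claim amount between 38165 USD and 142138 USD: 277589 in [38165, 142138] is false
  NOT premiums current: no → true
  fraud score ≥ 28: 74 ≥ 28 is true
  claims in prior 3 years > 9: 8 > 9 is false
  deductible ≤ 120 USD: 5588 ≤ 120 is false
  peril ∈ {flood, other, wind}: flood is in the set → true
  NOT incident in covered region: no → true
  NOT police report filed: yes → false
  days until reported ≤ 21 days: 374 ≤ 21 is false
Combine:
[1] false AND false = false
[2.2] NOT false = true
[2] false AND true AND true = false
[3] true AND false = false
[4] false AND true = false
[5.2] NOT false = true
[5] true AND true AND false = false
[6] false AND true = false
[7.2] NOT false = true
[7] true AND true AND false = false
[root] false OR false OR false OR false OR false OR false OR false = false
Overall: false → denied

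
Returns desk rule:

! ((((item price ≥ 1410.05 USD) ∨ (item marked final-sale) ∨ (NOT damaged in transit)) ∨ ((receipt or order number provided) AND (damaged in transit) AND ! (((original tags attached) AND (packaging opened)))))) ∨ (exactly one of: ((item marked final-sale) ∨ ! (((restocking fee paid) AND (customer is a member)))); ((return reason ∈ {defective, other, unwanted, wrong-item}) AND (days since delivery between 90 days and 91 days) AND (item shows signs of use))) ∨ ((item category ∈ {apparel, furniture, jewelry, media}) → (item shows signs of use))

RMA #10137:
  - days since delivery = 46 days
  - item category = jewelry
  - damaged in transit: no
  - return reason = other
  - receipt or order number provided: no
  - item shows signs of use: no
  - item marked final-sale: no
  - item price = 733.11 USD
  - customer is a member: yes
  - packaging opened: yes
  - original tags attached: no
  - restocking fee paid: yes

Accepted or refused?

Refused

Atomic conditions:
  item price ≥ 1410.05 USD: 733.11 ≥ 1410.05 is false
  item marked final-sale: no → false
  NOT damaged in transit: no → true
  receipt or order number provided: no → false
  damaged in transit: no → false
  original tags attached: no → false
  packaging opened: yes → true
  restocking fee paid: yes → true
  customer is a member: yes → true
  return reason ∈ {defective, other, unwanted, wrong-item}: other is in the set → true
  days since delivery between 90 days and 91 days: 46 in [90, 91] is false
  item shows signs of use: no → false
  item category ∈ {apparel, furniture, jewelry, media}: jewelry is in the set → true
Combine:
[1.1.1] false OR false OR true = true
[1.1.2.3.1] false AND true = false
[1.1.2.3] NOT false = true
[1.1.2] false AND false AND true = false
[1.1] true OR false = true
[1] NOT true = false
[2.1.2.1] true AND true = true
[2.1.2] NOT true = false
[2.1] false OR false = false
[2.2] true AND false AND false = false
[2] exactly-one(false, false) = false
[3] true → false = false
[root] false OR false OR false = false
Overall: false → refused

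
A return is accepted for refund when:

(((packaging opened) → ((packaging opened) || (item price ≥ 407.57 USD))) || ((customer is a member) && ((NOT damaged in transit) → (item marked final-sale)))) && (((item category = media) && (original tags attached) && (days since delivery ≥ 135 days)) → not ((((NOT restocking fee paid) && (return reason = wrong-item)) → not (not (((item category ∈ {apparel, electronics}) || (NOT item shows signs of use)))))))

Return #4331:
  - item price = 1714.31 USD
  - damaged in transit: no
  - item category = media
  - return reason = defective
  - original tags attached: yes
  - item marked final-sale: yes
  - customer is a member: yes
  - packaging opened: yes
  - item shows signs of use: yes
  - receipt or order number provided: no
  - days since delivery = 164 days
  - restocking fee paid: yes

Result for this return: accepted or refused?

Atomic conditions:
  packaging opened: yes → true
  item price ≥ 407.57 USD: 1714.31 ≥ 407.57 is true
  customer is a member: yes → true
  NOT damaged in transit: no → true
  item marked final-sale: yes → true
  item category = media: media == media is true
  original tags attached: yes → true
  days since delivery ≥ 135 days: 164 ≥ 135 is true
  NOT restocking fee paid: yes → false
  return reason = wrong-item: defective == wrong-item is false
  item category ∈ {apparel, electronics}: media is not in the set → false
  NOT item shows signs of use: yes → false
Combine:
[1.1.2] true OR true = true
[1.1] true → true = true
[1.2.2] true → true = true
[1.2] true AND true = true
[1] true OR true = true
[2.1] true AND true AND true = true
[2.2.1.1] false AND false = false
[2.2.1.2.1.1] false OR false = false
[2.2.1.2.1] NOT false = true
[2.2.1.2] NOT true = false
[2.2.1] false → false (antecedent false ⇒ implication holds) = true
[2.2] NOT true = false
[2] true → false = false
[root] true AND false = false
Overall: false → refused

Refused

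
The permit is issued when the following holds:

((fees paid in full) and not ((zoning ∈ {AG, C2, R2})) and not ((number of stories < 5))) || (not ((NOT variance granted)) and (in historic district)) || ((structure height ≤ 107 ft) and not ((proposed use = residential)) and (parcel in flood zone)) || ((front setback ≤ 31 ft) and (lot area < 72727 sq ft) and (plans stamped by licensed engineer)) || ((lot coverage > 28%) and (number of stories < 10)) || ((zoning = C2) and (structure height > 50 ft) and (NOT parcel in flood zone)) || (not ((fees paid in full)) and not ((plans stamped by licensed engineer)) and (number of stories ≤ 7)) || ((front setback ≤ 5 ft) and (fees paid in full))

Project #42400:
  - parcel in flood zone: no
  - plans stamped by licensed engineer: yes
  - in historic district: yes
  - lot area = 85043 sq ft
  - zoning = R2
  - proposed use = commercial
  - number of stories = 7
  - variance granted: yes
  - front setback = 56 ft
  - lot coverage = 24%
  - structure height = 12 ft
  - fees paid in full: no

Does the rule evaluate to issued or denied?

Issued

Atomic conditions:
  fees paid in full: no → false
  zoning ∈ {AG, C2, R2}: R2 is in the set → true
  number of stories < 5: 7 < 5 is false
  NOT variance granted: yes → false
  in historic district: yes → true
  structure height ≤ 107 ft: 12 ≤ 107 is true
  proposed use = residential: commercial == residential is false
  parcel in flood zone: no → false
  front setback ≤ 31 ft: 56 ≤ 31 is false
  lot area < 72727 sq ft: 85043 < 72727 is false
  plans stamped by licensed engineer: yes → true
  lot coverage > 28%: 24 > 28 is false
  number of stories < 10: 7 < 10 is true
  zoning = C2: R2 == C2 is false
  structure height > 50 ft: 12 > 50 is false
  NOT parcel in flood zone: no → true
  number of stories ≤ 7: 7 ≤ 7 is true
  front setback ≤ 5 ft: 56 ≤ 5 is false
Combine:
[1.2] NOT true = false
[1.3] NOT false = true
[1] false AND false AND true = false
[2.1] NOT false = true
[2] true AND true = true
[3.2] NOT false = true
[3] true AND true AND false = false
[4] false AND false AND true = false
[5] false AND true = false
[6] false AND false AND true = false
[7.1] NOT false = true
[7.2] NOT true = false
[7] true AND false AND true = false
[8] false AND false = false
[root] false OR true OR false OR false OR false OR false OR false OR false = true
Overall: true → issued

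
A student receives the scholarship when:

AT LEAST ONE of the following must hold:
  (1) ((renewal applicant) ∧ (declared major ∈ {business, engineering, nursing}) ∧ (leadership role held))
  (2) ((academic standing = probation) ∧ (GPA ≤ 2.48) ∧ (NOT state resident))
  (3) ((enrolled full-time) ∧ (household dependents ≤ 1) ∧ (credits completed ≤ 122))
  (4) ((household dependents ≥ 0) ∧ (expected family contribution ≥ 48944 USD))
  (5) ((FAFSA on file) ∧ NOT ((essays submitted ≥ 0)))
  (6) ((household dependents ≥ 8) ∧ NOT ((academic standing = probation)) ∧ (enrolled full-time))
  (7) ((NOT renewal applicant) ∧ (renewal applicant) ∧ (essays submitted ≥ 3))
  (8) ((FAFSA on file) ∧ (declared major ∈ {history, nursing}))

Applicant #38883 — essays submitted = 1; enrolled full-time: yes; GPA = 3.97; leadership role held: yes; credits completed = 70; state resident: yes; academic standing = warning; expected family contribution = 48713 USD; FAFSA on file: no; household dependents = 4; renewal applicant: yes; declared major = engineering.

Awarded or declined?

Atomic conditions:
  renewal applicant: yes → true
  declared major ∈ {business, engineering, nursing}: engineering is in the set → true
  leadership role held: yes → true
  academic standing = probation: warning == probation is false
  GPA ≤ 2.48: 3.97 ≤ 2.48 is false
  NOT state resident: yes → false
  enrolled full-time: yes → true
  household dependents ≤ 1: 4 ≤ 1 is false
  credits completed ≤ 122: 70 ≤ 122 is true
  household dependents ≥ 0: 4 ≥ 0 is true
  expected family contribution ≥ 48944 USD: 48713 ≥ 48944 is false
  FAFSA on file: no → false
  essays submitted ≥ 0: 1 ≥ 0 is true
  household dependents ≥ 8: 4 ≥ 8 is false
  NOT renewal applicant: yes → false
  essays submitted ≥ 3: 1 ≥ 3 is false
  declared major ∈ {history, nursing}: engineering is not in the set → false
Combine:
[1] true AND true AND true = true
[2] false AND false AND false = false
[3] true AND false AND true = false
[4] true AND false = false
[5.2] NOT true = false
[5] false AND false = false
[6.2] NOT false = true
[6] false AND true AND true = false
[7] false AND true AND false = false
[8] false AND false = false
[root] true OR false OR false OR false OR false OR false OR false OR false = true
Overall: true → awarded

Awarded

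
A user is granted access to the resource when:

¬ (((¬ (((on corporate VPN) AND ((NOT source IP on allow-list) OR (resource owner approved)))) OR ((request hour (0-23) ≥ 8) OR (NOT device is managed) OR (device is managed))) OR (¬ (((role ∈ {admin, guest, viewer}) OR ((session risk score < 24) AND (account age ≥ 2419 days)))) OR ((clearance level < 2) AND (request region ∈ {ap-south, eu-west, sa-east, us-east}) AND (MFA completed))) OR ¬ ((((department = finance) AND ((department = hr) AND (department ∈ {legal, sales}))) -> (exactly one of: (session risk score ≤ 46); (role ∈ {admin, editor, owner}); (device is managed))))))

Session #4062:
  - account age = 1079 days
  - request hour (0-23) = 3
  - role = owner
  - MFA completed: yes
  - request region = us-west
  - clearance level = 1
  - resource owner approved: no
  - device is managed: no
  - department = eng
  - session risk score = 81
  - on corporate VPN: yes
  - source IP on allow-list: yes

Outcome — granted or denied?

Denied

Atomic conditions:
  on corporate VPN: yes → true
  NOT source IP on allow-list: yes → false
  resource owner approved: no → false
  request hour (0-23) ≥ 8: 3 ≥ 8 is false
  NOT device is managed: no → true
  device is managed: no → false
  role ∈ {admin, guest, viewer}: owner is not in the set → false
  session risk score < 24: 81 < 24 is false
  account age ≥ 2419 days: 1079 ≥ 2419 is false
  clearance level < 2: 1 < 2 is true
  request region ∈ {ap-south, eu-west, sa-east, us-east}: us-west is not in the set → false
  MFA completed: yes → true
  department = finance: eng == finance is false
  department = hr: eng == hr is false
  department ∈ {legal, sales}: eng is not in the set → false
  session risk score ≤ 46: 81 ≤ 46 is false
  role ∈ {admin, editor, owner}: owner is in the set → true
Combine:
[1.1.1.1.2] false OR false = false
[1.1.1.1] true AND false = false
[1.1.1] NOT false = true
[1.1.2] false OR true OR false = true
[1.1] true OR true = true
[1.2.1.1.2] false AND false = false
[1.2.1.1] false OR false = false
[1.2.1] NOT false = true
[1.2.2] true AND false AND true = false
[1.2] true OR false = true
[1.3.1.1.2] false AND false = false
[1.3.1.1] false AND false = false
[1.3.1.2] exactly-one(false, true, false) = true
[1.3.1] false → true (antecedent false ⇒ implication holds) = true
[1.3] NOT true = false
[1] true OR true OR false = true
[root] NOT true = false
Overall: false → denied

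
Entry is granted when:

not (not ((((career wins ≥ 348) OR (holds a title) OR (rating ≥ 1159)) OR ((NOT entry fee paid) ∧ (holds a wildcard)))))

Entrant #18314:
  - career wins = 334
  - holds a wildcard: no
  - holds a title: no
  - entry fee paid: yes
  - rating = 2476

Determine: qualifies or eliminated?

Qualifies

Atomic conditions:
  career wins ≥ 348: 334 ≥ 348 is false
  holds a title: no → false
  rating ≥ 1159: 2476 ≥ 1159 is true
  NOT entry fee paid: yes → false
  holds a wildcard: no → false
Combine:
[1.1.1] false OR false OR true = true
[1.1.2] false AND false = false
[1.1] true OR false = true
[1] NOT true = false
[root] NOT false = true
Overall: true → qualifies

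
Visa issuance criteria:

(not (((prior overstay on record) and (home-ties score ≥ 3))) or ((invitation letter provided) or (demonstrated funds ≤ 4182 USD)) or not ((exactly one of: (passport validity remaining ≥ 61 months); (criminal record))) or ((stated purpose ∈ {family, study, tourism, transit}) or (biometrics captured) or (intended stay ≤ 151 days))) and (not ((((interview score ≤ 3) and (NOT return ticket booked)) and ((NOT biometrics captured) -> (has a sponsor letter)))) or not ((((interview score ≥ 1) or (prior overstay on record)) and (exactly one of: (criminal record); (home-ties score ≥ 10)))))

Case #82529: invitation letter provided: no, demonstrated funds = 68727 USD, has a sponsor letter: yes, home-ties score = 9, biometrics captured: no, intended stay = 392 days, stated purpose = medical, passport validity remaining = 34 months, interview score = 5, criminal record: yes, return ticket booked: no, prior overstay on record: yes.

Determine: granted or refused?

Refused

Atomic conditions:
  prior overstay on record: yes → true
  home-ties score ≥ 3: 9 ≥ 3 is true
  invitation letter provided: no → false
  demonstrated funds ≤ 4182 USD: 68727 ≤ 4182 is false
  passport validity remaining ≥ 61 months: 34 ≥ 61 is false
  criminal record: yes → true
  stated purpose ∈ {family, study, tourism, transit}: medical is not in the set → false
  biometrics captured: no → false
  intended stay ≤ 151 days: 392 ≤ 151 is false
  interview score ≤ 3: 5 ≤ 3 is false
  NOT return ticket booked: no → true
  NOT biometrics captured: no → true
  has a sponsor letter: yes → true
  interview score ≥ 1: 5 ≥ 1 is true
  home-ties score ≥ 10: 9 ≥ 10 is false
Combine:
[1.1.1] true AND true = true
[1.1] NOT true = false
[1.2] false OR false = false
[1.3.1] exactly-one(false, true) = true
[1.3] NOT true = false
[1.4] false OR false OR false = false
[1] false OR false OR false OR false = false
[2.1.1.1] false AND true = false
[2.1.1.2] true → true = true
[2.1.1] false AND true = false
[2.1] NOT false = true
[2.2.1.1] true OR true = true
[2.2.1.2] exactly-one(true, false) = true
[2.2.1] true AND true = true
[2.2] NOT true = false
[2] true OR false = true
[root] false AND true = false
Overall: false → refused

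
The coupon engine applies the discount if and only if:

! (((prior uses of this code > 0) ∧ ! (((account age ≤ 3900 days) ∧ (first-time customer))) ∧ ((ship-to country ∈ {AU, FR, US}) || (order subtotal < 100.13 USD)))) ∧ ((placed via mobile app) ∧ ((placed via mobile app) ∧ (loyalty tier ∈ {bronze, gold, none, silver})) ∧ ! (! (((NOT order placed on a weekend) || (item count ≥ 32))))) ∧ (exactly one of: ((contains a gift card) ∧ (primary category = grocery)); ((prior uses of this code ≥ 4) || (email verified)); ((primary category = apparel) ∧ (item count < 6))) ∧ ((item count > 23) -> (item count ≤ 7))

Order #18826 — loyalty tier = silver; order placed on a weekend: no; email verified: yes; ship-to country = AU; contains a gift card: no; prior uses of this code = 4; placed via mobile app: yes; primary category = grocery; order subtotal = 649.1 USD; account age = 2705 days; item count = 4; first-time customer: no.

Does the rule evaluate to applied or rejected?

Atomic conditions:
  prior uses of this code > 0: 4 > 0 is true
  account age ≤ 3900 days: 2705 ≤ 3900 is true
  first-time customer: no → false
  ship-to country ∈ {AU, FR, US}: AU is in the set → true
  order subtotal < 100.13 USD: 649.1 < 100.13 is false
  placed via mobile app: yes → true
  loyalty tier ∈ {bronze, gold, none, silver}: silver is in the set → true
  NOT order placed on a weekend: no → true
  item count ≥ 32: 4 ≥ 32 is false
  contains a gift card: no → false
  primary category = grocery: grocery == grocery is true
  prior uses of this code ≥ 4: 4 ≥ 4 is true
  email verified: yes → true
  primary category = apparel: grocery == apparel is false
  item count < 6: 4 < 6 is true
  item count > 23: 4 > 23 is false
  item count ≤ 7: 4 ≤ 7 is true
Combine:
[1.1.2.1] true AND false = false
[1.1.2] NOT false = true
[1.1.3] true OR false = true
[1.1] true AND true AND true = true
[1] NOT true = false
[2.2] true AND true = true
[2.3.1.1] true OR false = true
[2.3.1] NOT true = false
[2.3] NOT false = true
[2] true AND true AND true = true
[3.1] false AND true = false
[3.2] true OR true = true
[3.3] false AND true = false
[3] exactly-one(false, true, false) = true
[4] false → true (antecedent false ⇒ implication holds) = true
[root] false AND true AND true AND true = false
Overall: false → rejected

Rejected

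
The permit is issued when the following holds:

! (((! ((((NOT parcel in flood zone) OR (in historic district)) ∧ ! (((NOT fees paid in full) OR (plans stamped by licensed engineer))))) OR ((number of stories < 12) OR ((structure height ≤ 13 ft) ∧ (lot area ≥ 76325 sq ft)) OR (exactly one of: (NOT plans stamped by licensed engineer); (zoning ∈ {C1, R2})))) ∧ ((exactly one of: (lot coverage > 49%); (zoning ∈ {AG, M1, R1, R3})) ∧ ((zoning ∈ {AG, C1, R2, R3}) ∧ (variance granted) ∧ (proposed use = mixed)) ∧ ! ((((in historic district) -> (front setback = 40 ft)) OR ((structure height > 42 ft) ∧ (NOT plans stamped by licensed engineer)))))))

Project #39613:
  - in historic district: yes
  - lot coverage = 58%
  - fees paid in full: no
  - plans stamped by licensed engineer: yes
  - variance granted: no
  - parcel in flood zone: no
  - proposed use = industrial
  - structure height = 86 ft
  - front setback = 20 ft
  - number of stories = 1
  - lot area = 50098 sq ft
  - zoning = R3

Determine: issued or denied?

Atomic conditions:
  NOT parcel in flood zone: no → true
  in historic district: yes → true
  NOT fees paid in full: no → true
  plans stamped by licensed engineer: yes → true
  number of stories < 12: 1 < 12 is true
  structure height ≤ 13 ft: 86 ≤ 13 is false
  lot area ≥ 76325 sq ft: 50098 ≥ 76325 is false
  NOT plans stamped by licensed engineer: yes → false
  zoning ∈ {C1, R2}: R3 is not in the set → false
  lot coverage > 49%: 58 > 49 is true
  zoning ∈ {AG, M1, R1, R3}: R3 is in the set → true
  zoning ∈ {AG, C1, R2, R3}: R3 is in the set → true
  variance granted: no → false
  proposed use = mixed: industrial == mixed is false
  front setback = 40 ft: 20 == 40 is false
  structure height > 42 ft: 86 > 42 is true
Combine:
[1.1.1.1.1] true OR true = true
[1.1.1.1.2.1] true OR true = true
[1.1.1.1.2] NOT true = false
[1.1.1.1] true AND false = false
[1.1.1] NOT false = true
[1.1.2.2] false AND false = false
[1.1.2.3] exactly-one(false, false) = false
[1.1.2] true OR false OR false = true
[1.1] true OR true = true
[1.2.1] exactly-one(true, true) = false
[1.2.2] true AND false AND false = false
[1.2.3.1.1] true → false = false
[1.2.3.1.2] true AND false = false
[1.2.3.1] false OR false = false
[1.2.3] NOT false = true
[1.2] false AND false AND true = false
[1] true AND false = false
[root] NOT false = true
Overall: true → issued

Issued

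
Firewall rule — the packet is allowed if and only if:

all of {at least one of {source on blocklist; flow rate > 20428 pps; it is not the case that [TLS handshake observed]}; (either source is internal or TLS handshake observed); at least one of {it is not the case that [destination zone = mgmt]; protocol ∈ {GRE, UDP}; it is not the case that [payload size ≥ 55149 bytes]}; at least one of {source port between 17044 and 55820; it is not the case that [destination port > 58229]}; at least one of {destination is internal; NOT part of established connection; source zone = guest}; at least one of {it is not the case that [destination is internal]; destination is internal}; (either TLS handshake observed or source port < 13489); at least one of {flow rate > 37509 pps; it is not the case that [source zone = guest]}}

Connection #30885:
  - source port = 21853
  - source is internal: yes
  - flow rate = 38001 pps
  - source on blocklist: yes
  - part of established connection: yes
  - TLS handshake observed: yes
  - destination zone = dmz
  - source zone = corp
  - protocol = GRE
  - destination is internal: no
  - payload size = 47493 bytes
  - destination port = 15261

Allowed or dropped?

Dropped

Atomic conditions:
  source on blocklist: yes → true
  flow rate > 20428 pps: 38001 > 20428 is true
  TLS handshake observed: yes → true
  source is internal: yes → true
  destination zone = mgmt: dmz == mgmt is false
  protocol ∈ {GRE, UDP}: GRE is in the set → true
  payload size ≥ 55149 bytes: 47493 ≥ 55149 is false
  source port between 17044 and 55820: 21853 in [17044, 55820] is true
  destination port > 58229: 15261 > 58229 is false
  destination is internal: no → false
  NOT part of established connection: yes → false
  source zone = guest: corp == guest is false
  source port < 13489: 21853 < 13489 is false
  flow rate > 37509 pps: 38001 > 37509 is true
Combine:
[1.3] NOT true = false
[1] true OR true OR false = true
[2] true OR true = true
[3.1] NOT false = true
[3.3] NOT false = true
[3] true OR true OR true = true
[4.2] NOT false = true
[4] true OR true = true
[5] false OR false OR false = false
[6.1] NOT false = true
[6] true OR false = true
[7] true OR false = true
[8.2] NOT false = true
[8] true OR true = true
[root] true AND true AND true AND true AND false AND true AND true AND true = false
Overall: false → dropped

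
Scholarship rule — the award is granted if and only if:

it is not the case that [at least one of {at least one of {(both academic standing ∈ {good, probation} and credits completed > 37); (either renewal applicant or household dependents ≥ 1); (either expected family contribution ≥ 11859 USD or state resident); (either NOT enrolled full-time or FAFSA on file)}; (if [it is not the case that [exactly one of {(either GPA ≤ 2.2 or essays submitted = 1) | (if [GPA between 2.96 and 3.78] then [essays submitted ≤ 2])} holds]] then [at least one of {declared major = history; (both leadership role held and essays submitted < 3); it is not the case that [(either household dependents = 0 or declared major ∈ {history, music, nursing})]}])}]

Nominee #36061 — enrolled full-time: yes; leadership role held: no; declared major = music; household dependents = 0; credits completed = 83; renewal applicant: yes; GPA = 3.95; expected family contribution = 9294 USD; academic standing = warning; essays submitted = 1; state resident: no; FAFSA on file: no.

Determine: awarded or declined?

Atomic conditions:
  academic standing ∈ {good, probation}: warning is not in the set → false
  credits completed > 37: 83 > 37 is true
  renewal applicant: yes → true
  household dependents ≥ 1: 0 ≥ 1 is false
  expected family contribution ≥ 11859 USD: 9294 ≥ 11859 is false
  state resident: no → false
  NOT enrolled full-time: yes → false
  FAFSA on file: no → false
  GPA ≤ 2.2: 3.95 ≤ 2.2 is false
  essays submitted = 1: 1 == 1 is true
  GPA between 2.96 and 3.78: 3.95 in [2.96, 3.78] is false
  essays submitted ≤ 2: 1 ≤ 2 is true
  declared major = history: music == history is false
  leadership role held: no → false
  essays submitted < 3: 1 < 3 is true
  household dependents = 0: 0 == 0 is true
  declared major ∈ {history, music, nursing}: music is in the set → true
Combine:
[1.1.1] false AND true = false
[1.1.2] true OR false = true
[1.1.3] false OR false = false
[1.1.4] false OR false = false
[1.1] false OR true OR false OR false = true
[1.2.1.1.1] false OR true = true
[1.2.1.1.2] false → true (antecedent false ⇒ implication holds) = true
[1.2.1.1] exactly-one(true, true) = false
[1.2.1] NOT false = true
[1.2.2.2] false AND true = false
[1.2.2.3.1] true OR true = true
[1.2.2.3] NOT true = false
[1.2.2] false OR false OR false = false
[1.2] true → false = false
[1] true OR false = true
[root] NOT true = false
Overall: false → declined

Declined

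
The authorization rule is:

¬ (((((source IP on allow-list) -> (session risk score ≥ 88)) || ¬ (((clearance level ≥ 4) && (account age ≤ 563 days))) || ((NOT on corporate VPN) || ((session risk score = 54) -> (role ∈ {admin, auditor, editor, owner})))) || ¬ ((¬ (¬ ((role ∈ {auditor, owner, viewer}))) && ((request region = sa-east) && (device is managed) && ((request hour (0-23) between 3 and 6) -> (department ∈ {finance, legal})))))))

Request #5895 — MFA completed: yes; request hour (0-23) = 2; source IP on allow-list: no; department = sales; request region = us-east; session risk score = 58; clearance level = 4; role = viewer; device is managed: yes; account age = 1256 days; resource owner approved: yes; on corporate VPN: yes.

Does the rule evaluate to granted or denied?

Atomic conditions:
  source IP on allow-list: no → false
  session risk score ≥ 88: 58 ≥ 88 is false
  clearance level ≥ 4: 4 ≥ 4 is true
  account age ≤ 563 days: 1256 ≤ 563 is false
  NOT on corporate VPN: yes → false
  session risk score = 54: 58 == 54 is false
  role ∈ {admin, auditor, editor, owner}: viewer is not in the set → false
  role ∈ {auditor, owner, viewer}: viewer is in the set → true
  request region = sa-east: us-east == sa-east is false
  device is managed: yes → true
  request hour (0-23) between 3 and 6: 2 in [3, 6] is false
  department ∈ {finance, legal}: sales is not in the set → false
Combine:
[1.1.1] false → false (antecedent false ⇒ implication holds) = true
[1.1.2.1] true AND false = false
[1.1.2] NOT false = true
[1.1.3.2] false → false (antecedent false ⇒ implication holds) = true
[1.1.3] false OR true = true
[1.1] true OR true OR true = true
[1.2.1.1.1] NOT true = false
[1.2.1.1] NOT false = true
[1.2.1.2.3] false → false (antecedent false ⇒ implication holds) = true
[1.2.1.2] false AND true AND true = false
[1.2.1] true AND false = false
[1.2] NOT false = true
[1] true OR true = true
[root] NOT true = false
Overall: false → denied

Denied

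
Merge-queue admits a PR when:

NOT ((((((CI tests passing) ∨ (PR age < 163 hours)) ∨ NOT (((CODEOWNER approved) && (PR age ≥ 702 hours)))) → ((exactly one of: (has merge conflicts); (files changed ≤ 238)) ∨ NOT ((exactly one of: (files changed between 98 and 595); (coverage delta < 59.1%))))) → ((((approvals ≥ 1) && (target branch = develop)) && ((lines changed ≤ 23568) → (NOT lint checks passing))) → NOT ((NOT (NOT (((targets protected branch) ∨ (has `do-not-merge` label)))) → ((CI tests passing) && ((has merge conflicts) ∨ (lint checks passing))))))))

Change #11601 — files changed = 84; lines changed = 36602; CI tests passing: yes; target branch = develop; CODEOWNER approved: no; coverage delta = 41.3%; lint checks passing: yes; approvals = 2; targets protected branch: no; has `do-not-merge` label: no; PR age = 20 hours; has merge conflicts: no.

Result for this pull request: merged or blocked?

Atomic conditions:
  CI tests passing: yes → true
  PR age < 163 hours: 20 < 163 is true
  CODEOWNER approved: no → false
  PR age ≥ 702 hours: 20 ≥ 702 is false
  has merge conflicts: no → false
  files changed ≤ 238: 84 ≤ 238 is true
  files changed between 98 and 595: 84 in [98, 595] is false
  coverage delta < 59.1%: 41.3 < 59.1 is true
  approvals ≥ 1: 2 ≥ 1 is true
  target branch = develop: develop == develop is true
  lines changed ≤ 23568: 36602 ≤ 23568 is false
  NOT lint checks passing: yes → false
  targets protected branch: no → false
  has `do-not-merge` label: no → false
  lint checks passing: yes → true
Combine:
[1.1.1.1] true OR true = true
[1.1.1.2.1] false AND false = false
[1.1.1.2] NOT false = true
[1.1.1] true OR true = true
[1.1.2.1] exactly-one(false, true) = true
[1.1.2.2.1] exactly-one(false, true) = true
[1.1.2.2] NOT true = false
[1.1.2] true OR false = true
[1.1] true → true = true
[1.2.1.1] true AND true = true
[1.2.1.2] false → false (antecedent false ⇒ implication holds) = true
[1.2.1] true AND true = true
[1.2.2.1.1.1.1] false OR false = false
[1.2.2.1.1.1] NOT false = true
[1.2.2.1.1] NOT true = false
[1.2.2.1.2.2] false OR true = true
[1.2.2.1.2] true AND true = true
[1.2.2.1] false → true (antecedent false ⇒ implication holds) = true
[1.2.2] NOT true = false
[1.2] true → false = false
[1] true → false = false
[root] NOT false = true
Overall: true → merged

Merged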